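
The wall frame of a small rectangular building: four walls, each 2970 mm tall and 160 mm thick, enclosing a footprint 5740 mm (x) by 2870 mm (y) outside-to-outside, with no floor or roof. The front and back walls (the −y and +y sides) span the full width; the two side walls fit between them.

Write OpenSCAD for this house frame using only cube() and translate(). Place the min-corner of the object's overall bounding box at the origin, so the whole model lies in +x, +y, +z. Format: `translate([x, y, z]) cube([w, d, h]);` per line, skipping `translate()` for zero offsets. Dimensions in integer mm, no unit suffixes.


cube([5740, 160, 2970]);
translate([0, 2710, 0]) cube([5740, 160, 2970]);
translate([0, 160, 0]) cube([160, 2550, 2970]);
translate([5580, 160, 0]) cube([160, 2550, 2970]);


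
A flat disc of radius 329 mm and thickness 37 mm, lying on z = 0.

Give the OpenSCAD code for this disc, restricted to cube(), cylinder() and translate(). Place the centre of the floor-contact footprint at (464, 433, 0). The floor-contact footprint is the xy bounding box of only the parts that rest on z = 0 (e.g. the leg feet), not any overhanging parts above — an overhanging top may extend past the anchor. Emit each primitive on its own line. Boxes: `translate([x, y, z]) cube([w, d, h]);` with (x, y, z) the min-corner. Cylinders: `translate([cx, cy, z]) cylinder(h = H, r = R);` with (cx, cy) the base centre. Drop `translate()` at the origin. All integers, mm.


translate([464, 433, 0]) cylinder(h = 37, r = 329);


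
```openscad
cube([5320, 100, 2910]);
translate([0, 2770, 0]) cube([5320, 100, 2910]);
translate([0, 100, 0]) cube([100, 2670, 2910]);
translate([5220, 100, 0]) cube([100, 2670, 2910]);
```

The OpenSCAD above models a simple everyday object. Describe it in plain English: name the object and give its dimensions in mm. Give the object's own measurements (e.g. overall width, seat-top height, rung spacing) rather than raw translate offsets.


The wall frame of a small rectangular building: four walls, each 2910 mm tall and 100 mm thick, enclosing a footprint 5320 mm (x) by 2870 mm (y) outside-to-outside, with no floor or roof. The front and back walls (the −y and +y sides) span the full width; the two side walls fit between them.


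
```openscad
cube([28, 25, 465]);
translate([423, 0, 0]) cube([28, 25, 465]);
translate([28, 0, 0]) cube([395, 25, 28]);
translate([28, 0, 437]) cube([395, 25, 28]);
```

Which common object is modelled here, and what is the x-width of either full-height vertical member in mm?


A picture frame. The border width is 28 mm.

Four thin pieces enclosing a rectangular opening — a picture frame. The two full-height stiles are 465 mm tall; the top rail sits at z = 437 and is 28 mm tall, so the border above the opening is 465 − 437 = 28 mm, matching the stile x-width.


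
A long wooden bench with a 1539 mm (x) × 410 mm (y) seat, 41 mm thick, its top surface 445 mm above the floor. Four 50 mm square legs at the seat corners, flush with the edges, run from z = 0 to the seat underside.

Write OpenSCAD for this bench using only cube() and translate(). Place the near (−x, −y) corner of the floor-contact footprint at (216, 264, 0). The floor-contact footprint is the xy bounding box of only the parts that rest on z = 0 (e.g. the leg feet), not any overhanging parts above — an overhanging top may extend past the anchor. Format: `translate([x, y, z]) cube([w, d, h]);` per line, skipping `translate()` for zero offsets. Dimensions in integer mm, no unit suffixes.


translate([216, 264, 404]) cube([1539, 410, 41]);
translate([216, 264, 0]) cube([50, 50, 404]);
translate([216, 624, 0]) cube([50, 50, 404]);
translate([1705, 264, 0]) cube([50, 50, 404]);
translate([1705, 624, 0]) cube([50, 50, 404]);


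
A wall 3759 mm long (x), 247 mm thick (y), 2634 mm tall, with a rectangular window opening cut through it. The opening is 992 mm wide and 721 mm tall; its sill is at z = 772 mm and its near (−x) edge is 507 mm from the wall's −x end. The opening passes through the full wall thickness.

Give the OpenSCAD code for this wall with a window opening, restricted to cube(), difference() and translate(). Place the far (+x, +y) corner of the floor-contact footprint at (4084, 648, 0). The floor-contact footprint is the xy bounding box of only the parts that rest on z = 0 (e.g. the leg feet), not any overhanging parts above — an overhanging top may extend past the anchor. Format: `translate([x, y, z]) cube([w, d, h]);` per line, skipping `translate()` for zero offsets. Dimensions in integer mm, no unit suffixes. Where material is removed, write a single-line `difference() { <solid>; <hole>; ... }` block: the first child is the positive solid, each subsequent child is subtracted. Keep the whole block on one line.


difference() { translate([325, 401, 0]) cube([3759, 247, 2634]); translate([832, 401, 772]) cube([992, 247, 721]); }


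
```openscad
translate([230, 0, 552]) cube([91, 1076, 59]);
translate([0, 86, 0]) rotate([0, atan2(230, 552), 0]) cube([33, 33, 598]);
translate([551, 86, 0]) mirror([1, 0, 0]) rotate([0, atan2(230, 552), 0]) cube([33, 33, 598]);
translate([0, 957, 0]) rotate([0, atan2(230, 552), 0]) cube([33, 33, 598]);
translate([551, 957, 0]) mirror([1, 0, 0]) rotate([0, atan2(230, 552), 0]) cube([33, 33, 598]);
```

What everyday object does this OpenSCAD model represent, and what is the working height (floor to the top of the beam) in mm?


A sawhorse. The overall height is 611 mm.

A beam across two mirrored pairs of raked legs — a sawhorse. The beam's underside is at z = 552 (matching the legs' vertical rise in atan2(230, 552)) and the beam is 59 mm tall, so its top is at 552 + 59 = 611 mm. The raked legs top out at the beam's underside, so that is the highest point.


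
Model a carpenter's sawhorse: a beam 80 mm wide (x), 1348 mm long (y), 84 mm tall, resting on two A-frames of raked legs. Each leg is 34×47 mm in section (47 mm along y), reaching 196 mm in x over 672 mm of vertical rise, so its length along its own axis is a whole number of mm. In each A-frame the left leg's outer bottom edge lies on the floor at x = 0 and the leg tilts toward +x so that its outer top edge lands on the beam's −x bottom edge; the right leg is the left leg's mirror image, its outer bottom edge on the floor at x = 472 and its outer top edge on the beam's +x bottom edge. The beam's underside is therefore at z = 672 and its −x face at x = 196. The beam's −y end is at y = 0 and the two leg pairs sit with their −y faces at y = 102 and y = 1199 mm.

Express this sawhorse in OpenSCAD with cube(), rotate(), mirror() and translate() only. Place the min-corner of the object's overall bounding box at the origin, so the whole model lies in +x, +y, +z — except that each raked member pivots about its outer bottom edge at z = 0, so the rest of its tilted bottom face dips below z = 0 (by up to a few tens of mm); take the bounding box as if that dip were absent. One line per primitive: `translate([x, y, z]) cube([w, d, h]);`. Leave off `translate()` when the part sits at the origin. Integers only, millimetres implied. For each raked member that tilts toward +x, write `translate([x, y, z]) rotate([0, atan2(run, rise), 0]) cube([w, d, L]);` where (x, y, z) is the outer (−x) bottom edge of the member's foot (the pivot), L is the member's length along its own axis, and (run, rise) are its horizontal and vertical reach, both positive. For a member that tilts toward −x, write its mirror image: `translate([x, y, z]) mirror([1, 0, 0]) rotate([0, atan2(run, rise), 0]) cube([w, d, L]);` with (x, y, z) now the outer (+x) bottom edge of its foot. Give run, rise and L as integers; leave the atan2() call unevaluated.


// leg length = √(196² + 672²) = 700
// right-leg outer foot x = 2·196 + 80 = 472
// beam min-corner = (196, 0, 672)
translate([196, 0, 672]) cube([80, 1348, 84]);
translate([0, 102, 0]) rotate([0, atan2(196, 672), 0]) cube([34, 47, 700]);
translate([472, 102, 0]) mirror([1, 0, 0]) rotate([0, atan2(196, 672), 0]) cube([34, 47, 700]);
translate([0, 1199, 0]) rotate([0, atan2(196, 672), 0]) cube([34, 47, 700]);
translate([472, 1199, 0]) mirror([1, 0, 0]) rotate([0, atan2(196, 672), 0]) cube([34, 47, 700]);


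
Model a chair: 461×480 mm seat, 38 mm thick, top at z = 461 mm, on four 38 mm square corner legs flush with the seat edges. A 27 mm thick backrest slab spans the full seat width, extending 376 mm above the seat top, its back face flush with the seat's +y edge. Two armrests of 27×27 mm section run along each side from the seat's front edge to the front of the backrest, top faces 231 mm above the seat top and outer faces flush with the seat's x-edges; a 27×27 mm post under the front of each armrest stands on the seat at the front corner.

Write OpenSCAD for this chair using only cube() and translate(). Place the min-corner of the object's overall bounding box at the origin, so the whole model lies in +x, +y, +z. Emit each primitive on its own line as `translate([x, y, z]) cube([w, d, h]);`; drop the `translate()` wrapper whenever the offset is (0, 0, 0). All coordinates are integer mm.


translate([0, 0, 423]) cube([461, 480, 38]);
cube([38, 38, 423]);
translate([423, 0, 0]) cube([38, 38, 423]);
translate([0, 442, 0]) cube([38, 38, 423]);
translate([423, 442, 0]) cube([38, 38, 423]);
translate([0, 453, 461]) cube([461, 27, 376]);
translate([0, 0, 665]) cube([27, 453, 27]);
translate([434, 0, 665]) cube([27, 453, 27]);
translate([0, 0, 461]) cube([27, 27, 204]);
translate([434, 0, 461]) cube([27, 27, 204]);


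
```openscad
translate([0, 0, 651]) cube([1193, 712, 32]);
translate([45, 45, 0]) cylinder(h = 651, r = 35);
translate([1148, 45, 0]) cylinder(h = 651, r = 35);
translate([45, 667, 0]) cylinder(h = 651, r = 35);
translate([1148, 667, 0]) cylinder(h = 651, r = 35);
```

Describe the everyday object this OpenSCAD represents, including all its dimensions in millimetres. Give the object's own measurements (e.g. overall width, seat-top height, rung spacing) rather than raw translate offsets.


A table: top 1193 mm (x) × 712 mm (y), 32 mm thick, upper face at z = 683 mm, on four round legs of 70 mm diameter, each leg's bounding box inset 10 mm from the nearest pair of top edges from z = 0 to the bottom of the top.


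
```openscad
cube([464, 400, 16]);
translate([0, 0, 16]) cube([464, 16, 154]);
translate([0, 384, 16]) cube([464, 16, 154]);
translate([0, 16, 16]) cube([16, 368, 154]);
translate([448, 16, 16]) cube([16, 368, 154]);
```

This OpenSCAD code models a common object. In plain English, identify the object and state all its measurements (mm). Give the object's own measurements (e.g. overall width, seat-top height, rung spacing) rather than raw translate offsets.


An open-topped rectangular box: outside dimensions 464×400×170 mm, with a uniform wall and base thickness of 16 mm. The base is a full 464×400 slab on the floor; four walls sit on top of the base. The front and back walls (the −y and +y sides) span the full width; the two side walls fit between them.


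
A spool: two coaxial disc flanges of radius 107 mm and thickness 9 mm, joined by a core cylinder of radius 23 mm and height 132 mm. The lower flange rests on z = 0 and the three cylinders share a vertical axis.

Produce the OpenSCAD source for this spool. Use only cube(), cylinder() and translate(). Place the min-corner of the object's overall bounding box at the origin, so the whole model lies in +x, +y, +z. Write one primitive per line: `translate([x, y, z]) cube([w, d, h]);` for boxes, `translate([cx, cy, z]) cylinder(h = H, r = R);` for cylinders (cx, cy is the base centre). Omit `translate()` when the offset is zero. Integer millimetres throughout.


translate([107, 107, 0]) cylinder(h = 9, r = 107);
translate([107, 107, 9]) cylinder(h = 132, r = 23);
translate([107, 107, 141]) cylinder(h = 9, r = 107);


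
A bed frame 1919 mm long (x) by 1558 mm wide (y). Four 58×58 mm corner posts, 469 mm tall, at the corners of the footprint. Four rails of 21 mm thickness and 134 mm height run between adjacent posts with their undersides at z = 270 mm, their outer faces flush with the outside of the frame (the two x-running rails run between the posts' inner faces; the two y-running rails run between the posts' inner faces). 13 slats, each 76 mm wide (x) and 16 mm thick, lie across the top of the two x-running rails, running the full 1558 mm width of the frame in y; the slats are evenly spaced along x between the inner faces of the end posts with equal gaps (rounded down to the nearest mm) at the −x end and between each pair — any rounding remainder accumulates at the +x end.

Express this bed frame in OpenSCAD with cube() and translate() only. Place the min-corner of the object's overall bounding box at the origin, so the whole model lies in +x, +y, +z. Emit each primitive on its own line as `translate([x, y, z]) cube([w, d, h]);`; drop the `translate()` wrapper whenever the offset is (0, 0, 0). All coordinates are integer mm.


cube([58, 58, 469]);
translate([0, 1500, 0]) cube([58, 58, 469]);
translate([1861, 0, 0]) cube([58, 58, 469]);
translate([1861, 1500, 0]) cube([58, 58, 469]);
translate([58, 0, 270]) cube([1803, 21, 134]);
translate([58, 1537, 270]) cube([1803, 21, 134]);
translate([0, 58, 270]) cube([21, 1442, 134]);
translate([1898, 58, 270]) cube([21, 1442, 134]);
translate([116, 0, 404]) cube([76, 1558, 16]);
translate([250, 0, 404]) cube([76, 1558, 16]);
translate([384, 0, 404]) cube([76, 1558, 16]);
translate([518, 0, 404]) cube([76, 1558, 16]);
translate([652, 0, 404]) cube([76, 1558, 16]);
translate([786, 0, 404]) cube([76, 1558, 16]);
translate([920, 0, 404]) cube([76, 1558, 16]);
translate([1054, 0, 404]) cube([76, 1558, 16]);
translate([1188, 0, 404]) cube([76, 1558, 16]);
translate([1322, 0, 404]) cube([76, 1558, 16]);
translate([1456, 0, 404]) cube([76, 1558, 16]);
translate([1590, 0, 404]) cube([76, 1558, 16]);
translate([1724, 0, 404]) cube([76, 1558, 16]);


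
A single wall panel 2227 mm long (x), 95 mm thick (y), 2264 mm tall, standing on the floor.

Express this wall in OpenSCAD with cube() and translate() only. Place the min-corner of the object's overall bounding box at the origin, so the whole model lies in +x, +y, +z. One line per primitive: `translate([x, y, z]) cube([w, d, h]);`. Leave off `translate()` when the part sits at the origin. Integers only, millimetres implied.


cube([2227, 95, 2264]);


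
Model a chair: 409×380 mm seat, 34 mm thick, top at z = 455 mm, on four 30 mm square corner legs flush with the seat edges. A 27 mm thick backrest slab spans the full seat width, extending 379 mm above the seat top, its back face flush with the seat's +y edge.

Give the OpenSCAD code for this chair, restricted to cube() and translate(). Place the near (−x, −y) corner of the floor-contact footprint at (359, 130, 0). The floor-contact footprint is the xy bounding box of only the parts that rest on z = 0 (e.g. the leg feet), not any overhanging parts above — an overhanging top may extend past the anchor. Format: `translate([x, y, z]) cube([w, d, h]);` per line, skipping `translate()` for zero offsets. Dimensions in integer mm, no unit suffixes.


translate([359, 130, 421]) cube([409, 380, 34]);
translate([359, 130, 0]) cube([30, 30, 421]);
translate([738, 130, 0]) cube([30, 30, 421]);
translate([359, 480, 0]) cube([30, 30, 421]);
translate([738, 480, 0]) cube([30, 30, 421]);
translate([359, 483, 455]) cube([409, 27, 379]);


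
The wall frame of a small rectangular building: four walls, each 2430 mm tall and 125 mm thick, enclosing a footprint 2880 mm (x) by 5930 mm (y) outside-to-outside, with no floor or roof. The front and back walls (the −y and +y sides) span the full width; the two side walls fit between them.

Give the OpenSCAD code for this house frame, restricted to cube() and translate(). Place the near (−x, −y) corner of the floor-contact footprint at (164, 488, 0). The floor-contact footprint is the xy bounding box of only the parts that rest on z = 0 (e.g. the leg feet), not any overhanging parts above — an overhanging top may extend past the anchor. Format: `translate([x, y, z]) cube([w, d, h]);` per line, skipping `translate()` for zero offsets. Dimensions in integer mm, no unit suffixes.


translate([164, 488, 0]) cube([2880, 125, 2430]);
translate([164, 6293, 0]) cube([2880, 125, 2430]);
translate([164, 613, 0]) cube([125, 5680, 2430]);
translate([2919, 613, 0]) cube([125, 5680, 2430]);


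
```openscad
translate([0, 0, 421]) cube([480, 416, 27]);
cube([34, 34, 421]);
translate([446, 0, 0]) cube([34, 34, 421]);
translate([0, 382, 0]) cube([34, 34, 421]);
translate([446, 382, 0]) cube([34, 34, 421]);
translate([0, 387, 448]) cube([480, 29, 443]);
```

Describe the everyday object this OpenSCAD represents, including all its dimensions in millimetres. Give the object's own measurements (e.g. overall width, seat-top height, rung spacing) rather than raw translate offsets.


A chair. The seat is a 480×416×27 mm slab with its top at z = 448 mm, on four 34×34 mm corner legs (flush with the seat edges, standing on z = 0). A flat backrest 29 mm thick, 443 mm tall, spans the full seat width and rises from the seat top along its +y edge, rear face flush with the rear of the seat.


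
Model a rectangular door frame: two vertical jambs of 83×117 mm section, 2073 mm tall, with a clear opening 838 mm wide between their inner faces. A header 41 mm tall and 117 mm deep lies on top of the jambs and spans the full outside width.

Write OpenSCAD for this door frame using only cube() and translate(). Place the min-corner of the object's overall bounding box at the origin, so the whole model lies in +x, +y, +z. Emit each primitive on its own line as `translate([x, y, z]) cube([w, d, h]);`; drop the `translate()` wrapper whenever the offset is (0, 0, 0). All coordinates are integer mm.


cube([83, 117, 2073]);
translate([921, 0, 0]) cube([83, 117, 2073]);
translate([0, 0, 2073]) cube([1004, 117, 41]);


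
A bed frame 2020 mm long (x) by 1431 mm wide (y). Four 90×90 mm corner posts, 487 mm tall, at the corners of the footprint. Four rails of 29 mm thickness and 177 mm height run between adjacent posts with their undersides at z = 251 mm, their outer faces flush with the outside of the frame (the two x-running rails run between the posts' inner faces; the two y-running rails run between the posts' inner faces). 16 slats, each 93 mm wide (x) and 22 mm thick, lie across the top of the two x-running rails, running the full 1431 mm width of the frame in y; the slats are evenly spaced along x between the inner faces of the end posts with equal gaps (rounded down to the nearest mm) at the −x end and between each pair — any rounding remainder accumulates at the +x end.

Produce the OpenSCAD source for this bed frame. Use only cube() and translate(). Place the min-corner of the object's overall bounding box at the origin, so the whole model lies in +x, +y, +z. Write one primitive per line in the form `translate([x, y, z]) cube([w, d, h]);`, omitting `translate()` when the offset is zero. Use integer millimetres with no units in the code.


cube([90, 90, 487]);
translate([0, 1341, 0]) cube([90, 90, 487]);
translate([1930, 0, 0]) cube([90, 90, 487]);
translate([1930, 1341, 0]) cube([90, 90, 487]);
translate([90, 0, 251]) cube([1840, 29, 177]);
translate([90, 1402, 251]) cube([1840, 29, 177]);
translate([0, 90, 251]) cube([29, 1251, 177]);
translate([1991, 90, 251]) cube([29, 1251, 177]);
translate([110, 0, 428]) cube([93, 1431, 22]);
translate([223, 0, 428]) cube([93, 1431, 22]);
translate([336, 0, 428]) cube([93, 1431, 22]);
translate([449, 0, 428]) cube([93, 1431, 22]);
translate([562, 0, 428]) cube([93, 1431, 22]);
translate([675, 0, 428]) cube([93, 1431, 22]);
translate([788, 0, 428]) cube([93, 1431, 22]);
translate([901, 0, 428]) cube([93, 1431, 22]);
translate([1014, 0, 428]) cube([93, 1431, 22]);
translate([1127, 0, 428]) cube([93, 1431, 22]);
translate([1240, 0, 428]) cube([93, 1431, 22]);
translate([1353, 0, 428]) cube([93, 1431, 22]);
translate([1466, 0, 428]) cube([93, 1431, 22]);
translate([1579, 0, 428]) cube([93, 1431, 22]);
translate([1692, 0, 428]) cube([93, 1431, 22]);
translate([1805, 0, 428]) cube([93, 1431, 22]);


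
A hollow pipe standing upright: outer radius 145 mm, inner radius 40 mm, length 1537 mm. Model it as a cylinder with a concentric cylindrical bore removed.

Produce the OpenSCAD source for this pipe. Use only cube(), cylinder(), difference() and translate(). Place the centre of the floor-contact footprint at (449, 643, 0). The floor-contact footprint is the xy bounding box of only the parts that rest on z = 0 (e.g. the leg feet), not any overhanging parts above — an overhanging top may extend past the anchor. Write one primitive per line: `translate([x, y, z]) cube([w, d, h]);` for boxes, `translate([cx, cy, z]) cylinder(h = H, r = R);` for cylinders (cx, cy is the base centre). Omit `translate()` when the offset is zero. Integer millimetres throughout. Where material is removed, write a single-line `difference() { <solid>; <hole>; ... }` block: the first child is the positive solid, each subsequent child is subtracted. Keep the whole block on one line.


difference() { translate([449, 643, 0]) cylinder(h = 1537, r = 145); translate([449, 643, 0]) cylinder(h = 1537, r = 40); }


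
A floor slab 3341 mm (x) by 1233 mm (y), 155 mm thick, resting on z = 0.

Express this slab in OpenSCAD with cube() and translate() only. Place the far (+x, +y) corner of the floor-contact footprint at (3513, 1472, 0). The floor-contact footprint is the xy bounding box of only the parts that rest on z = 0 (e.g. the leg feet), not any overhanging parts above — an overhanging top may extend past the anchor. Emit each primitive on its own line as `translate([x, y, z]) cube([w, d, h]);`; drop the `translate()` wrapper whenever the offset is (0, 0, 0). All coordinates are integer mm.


translate([172, 239, 0]) cube([3341, 1233, 155]);


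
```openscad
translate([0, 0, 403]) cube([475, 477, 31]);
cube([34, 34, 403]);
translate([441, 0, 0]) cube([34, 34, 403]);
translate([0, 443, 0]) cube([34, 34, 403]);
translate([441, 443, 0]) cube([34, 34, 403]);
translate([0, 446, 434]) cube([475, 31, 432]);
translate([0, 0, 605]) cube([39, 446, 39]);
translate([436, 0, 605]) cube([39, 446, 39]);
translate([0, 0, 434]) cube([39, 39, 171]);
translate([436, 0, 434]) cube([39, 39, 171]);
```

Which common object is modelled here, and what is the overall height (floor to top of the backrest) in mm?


A chair. The overall height is 866 mm.

A slab on four corner posts with a tall panel at the back — a chair. The seat slab sits at z = 403 with thickness 31, and the 432 mm backrest starts at the seat top, so the overall height is 403 + 31 + 432 = 866 mm.


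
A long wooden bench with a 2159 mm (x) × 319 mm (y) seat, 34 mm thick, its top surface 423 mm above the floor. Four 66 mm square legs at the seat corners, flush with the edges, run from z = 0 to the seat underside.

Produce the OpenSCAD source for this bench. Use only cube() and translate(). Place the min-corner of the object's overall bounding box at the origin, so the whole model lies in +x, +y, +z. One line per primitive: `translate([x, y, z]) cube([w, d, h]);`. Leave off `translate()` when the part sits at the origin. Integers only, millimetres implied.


// leg_h = 423 − 34 = 389
translate([0, 0, 389]) cube([2159, 319, 34]);
cube([66, 66, 389]);
translate([0, 253, 0]) cube([66, 66, 389]);
translate([2093, 0, 0]) cube([66, 66, 389]);
translate([2093, 253, 0]) cube([66, 66, 389]);


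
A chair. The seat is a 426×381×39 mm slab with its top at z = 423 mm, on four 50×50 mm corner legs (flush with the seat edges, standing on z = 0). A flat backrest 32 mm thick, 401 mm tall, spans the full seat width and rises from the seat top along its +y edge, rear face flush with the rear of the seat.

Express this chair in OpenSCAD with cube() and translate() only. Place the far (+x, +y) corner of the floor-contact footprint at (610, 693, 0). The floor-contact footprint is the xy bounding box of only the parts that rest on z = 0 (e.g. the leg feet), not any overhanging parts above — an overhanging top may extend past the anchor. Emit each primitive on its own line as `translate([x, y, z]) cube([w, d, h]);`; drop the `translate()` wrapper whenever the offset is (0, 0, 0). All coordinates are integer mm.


translate([184, 312, 384]) cube([426, 381, 39]);
translate([184, 312, 0]) cube([50, 50, 384]);
translate([560, 312, 0]) cube([50, 50, 384]);
translate([184, 643, 0]) cube([50, 50, 384]);
translate([560, 643, 0]) cube([50, 50, 384]);
translate([184, 661, 423]) cube([426, 32, 401]);


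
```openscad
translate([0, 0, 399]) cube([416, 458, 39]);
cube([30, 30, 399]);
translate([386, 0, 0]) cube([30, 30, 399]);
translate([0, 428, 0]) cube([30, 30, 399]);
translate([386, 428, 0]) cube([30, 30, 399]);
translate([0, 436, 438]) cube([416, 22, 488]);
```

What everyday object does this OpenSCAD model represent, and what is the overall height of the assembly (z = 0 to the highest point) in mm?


A chair. The overall height is 926 mm.

A slab on four corner posts with a tall panel at the back — a chair. The seat slab sits at z = 399 with thickness 39, and the 488 mm backrest starts at the seat top, so the overall height is 399 + 39 + 488 = 926 mm.


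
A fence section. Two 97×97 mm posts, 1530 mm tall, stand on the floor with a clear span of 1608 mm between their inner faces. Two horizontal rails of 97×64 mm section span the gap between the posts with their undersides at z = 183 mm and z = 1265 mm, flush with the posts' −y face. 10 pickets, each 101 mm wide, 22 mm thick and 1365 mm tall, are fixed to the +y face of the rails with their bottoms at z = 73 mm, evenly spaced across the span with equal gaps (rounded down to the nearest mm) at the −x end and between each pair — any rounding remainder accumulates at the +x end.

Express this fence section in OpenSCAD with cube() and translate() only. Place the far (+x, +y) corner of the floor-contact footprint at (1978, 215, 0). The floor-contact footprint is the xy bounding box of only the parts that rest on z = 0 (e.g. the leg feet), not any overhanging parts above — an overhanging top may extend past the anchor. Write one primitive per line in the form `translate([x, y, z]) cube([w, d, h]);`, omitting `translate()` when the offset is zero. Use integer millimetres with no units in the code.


translate([176, 118, 0]) cube([97, 97, 1530]);
translate([1881, 118, 0]) cube([97, 97, 1530]);
translate([273, 118, 183]) cube([1608, 97, 64]);
translate([273, 118, 1265]) cube([1608, 97, 64]);
translate([327, 215, 73]) cube([101, 22, 1365]);
translate([482, 215, 73]) cube([101, 22, 1365]);
translate([637, 215, 73]) cube([101, 22, 1365]);
translate([792, 215, 73]) cube([101, 22, 1365]);
translate([947, 215, 73]) cube([101, 22, 1365]);
translate([1102, 215, 73]) cube([101, 22, 1365]);
translate([1257, 215, 73]) cube([101, 22, 1365]);
translate([1412, 215, 73]) cube([101, 22, 1365]);
translate([1567, 215, 73]) cube([101, 22, 1365]);
translate([1722, 215, 73]) cube([101, 22, 1365]);


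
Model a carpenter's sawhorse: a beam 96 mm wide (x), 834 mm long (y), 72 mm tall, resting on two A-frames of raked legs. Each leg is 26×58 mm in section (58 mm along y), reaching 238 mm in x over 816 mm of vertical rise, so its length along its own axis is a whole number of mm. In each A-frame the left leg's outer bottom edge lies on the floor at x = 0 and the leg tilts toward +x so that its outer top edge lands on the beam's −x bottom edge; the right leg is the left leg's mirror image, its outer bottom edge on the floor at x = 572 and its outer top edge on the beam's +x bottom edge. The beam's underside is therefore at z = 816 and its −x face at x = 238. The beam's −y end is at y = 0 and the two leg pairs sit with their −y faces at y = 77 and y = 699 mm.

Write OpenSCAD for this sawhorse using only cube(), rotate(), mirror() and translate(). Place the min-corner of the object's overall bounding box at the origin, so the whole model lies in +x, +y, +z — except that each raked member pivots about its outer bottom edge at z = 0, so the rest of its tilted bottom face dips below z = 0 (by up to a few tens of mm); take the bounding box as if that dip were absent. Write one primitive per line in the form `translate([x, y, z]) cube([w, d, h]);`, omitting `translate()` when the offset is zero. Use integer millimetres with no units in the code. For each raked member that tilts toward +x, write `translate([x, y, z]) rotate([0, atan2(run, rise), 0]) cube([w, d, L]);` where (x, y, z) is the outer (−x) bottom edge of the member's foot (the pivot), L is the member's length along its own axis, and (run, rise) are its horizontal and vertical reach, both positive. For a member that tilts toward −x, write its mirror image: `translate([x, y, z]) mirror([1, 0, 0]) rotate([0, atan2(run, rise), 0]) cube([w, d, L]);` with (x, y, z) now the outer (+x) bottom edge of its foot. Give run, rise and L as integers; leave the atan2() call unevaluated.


// leg length = √(238² + 816²) = 850
// right-leg outer foot x = 2·238 + 96 = 572
// beam min-corner = (238, 0, 816)
translate([238, 0, 816]) cube([96, 834, 72]);
translate([0, 77, 0]) rotate([0, atan2(238, 816), 0]) cube([26, 58, 850]);
translate([572, 77, 0]) mirror([1, 0, 0]) rotate([0, atan2(238, 816), 0]) cube([26, 58, 850]);
translate([0, 699, 0]) rotate([0, atan2(238, 816), 0]) cube([26, 58, 850]);
translate([572, 699, 0]) mirror([1, 0, 0]) rotate([0, atan2(238, 816), 0]) cube([26, 58, 850]);


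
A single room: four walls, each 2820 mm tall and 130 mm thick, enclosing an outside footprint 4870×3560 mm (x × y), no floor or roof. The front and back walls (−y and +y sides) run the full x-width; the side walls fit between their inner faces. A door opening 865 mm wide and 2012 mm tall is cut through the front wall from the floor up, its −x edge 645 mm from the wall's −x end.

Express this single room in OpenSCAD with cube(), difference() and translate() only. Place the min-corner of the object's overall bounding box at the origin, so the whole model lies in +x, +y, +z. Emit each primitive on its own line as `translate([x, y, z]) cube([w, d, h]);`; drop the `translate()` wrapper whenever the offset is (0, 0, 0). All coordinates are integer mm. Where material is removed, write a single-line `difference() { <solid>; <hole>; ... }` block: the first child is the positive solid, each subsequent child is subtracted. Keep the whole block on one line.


difference() { cube([4870, 130, 2820]); translate([645, 0, 0]) cube([865, 130, 2012]); }
translate([0, 3430, 0]) cube([4870, 130, 2820]);
translate([0, 130, 0]) cube([130, 3300, 2820]);
translate([4740, 130, 0]) cube([130, 3300, 2820]);


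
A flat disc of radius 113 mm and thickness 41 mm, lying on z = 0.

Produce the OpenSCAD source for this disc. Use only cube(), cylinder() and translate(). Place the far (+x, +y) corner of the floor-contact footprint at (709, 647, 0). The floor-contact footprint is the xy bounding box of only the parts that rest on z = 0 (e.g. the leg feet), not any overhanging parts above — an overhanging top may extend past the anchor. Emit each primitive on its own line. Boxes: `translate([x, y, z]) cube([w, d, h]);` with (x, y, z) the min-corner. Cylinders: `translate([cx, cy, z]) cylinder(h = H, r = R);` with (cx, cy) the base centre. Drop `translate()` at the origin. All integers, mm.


translate([596, 534, 0]) cylinder(h = 41, r = 113);


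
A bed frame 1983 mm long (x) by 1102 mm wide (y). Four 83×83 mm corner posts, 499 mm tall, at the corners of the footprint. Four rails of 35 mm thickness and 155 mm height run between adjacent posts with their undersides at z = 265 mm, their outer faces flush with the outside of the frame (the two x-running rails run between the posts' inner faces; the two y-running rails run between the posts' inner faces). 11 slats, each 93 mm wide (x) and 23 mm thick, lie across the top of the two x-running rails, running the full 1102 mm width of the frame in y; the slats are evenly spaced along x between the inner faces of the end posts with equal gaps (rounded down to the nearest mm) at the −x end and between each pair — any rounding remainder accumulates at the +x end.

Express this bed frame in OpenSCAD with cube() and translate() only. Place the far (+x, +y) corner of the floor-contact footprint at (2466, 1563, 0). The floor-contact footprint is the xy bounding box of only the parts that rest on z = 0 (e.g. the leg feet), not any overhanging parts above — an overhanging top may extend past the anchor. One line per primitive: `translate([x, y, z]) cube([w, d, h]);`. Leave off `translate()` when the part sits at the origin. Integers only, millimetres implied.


translate([483, 461, 0]) cube([83, 83, 499]);
translate([483, 1480, 0]) cube([83, 83, 499]);
translate([2383, 461, 0]) cube([83, 83, 499]);
translate([2383, 1480, 0]) cube([83, 83, 499]);
translate([566, 461, 265]) cube([1817, 35, 155]);
translate([566, 1528, 265]) cube([1817, 35, 155]);
translate([483, 544, 265]) cube([35, 936, 155]);
translate([2431, 544, 265]) cube([35, 936, 155]);
translate([632, 461, 420]) cube([93, 1102, 23]);
translate([791, 461, 420]) cube([93, 1102, 23]);
translate([950, 461, 420]) cube([93, 1102, 23]);
translate([1109, 461, 420]) cube([93, 1102, 23]);
translate([1268, 461, 420]) cube([93, 1102, 23]);
translate([1427, 461, 420]) cube([93, 1102, 23]);
translate([1586, 461, 420]) cube([93, 1102, 23]);
translate([1745, 461, 420]) cube([93, 1102, 23]);
translate([1904, 461, 420]) cube([93, 1102, 23]);
translate([2063, 461, 420]) cube([93, 1102, 23]);
translate([2222, 461, 420]) cube([93, 1102, 23]);


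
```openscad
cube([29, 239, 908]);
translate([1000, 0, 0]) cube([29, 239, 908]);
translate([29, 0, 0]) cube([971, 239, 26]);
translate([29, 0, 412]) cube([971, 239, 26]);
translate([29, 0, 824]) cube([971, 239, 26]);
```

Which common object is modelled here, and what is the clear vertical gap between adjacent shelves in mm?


A bookshelf. The clear shelf gap is 386 mm.

Two tall side panels with 3 horizontal boards between them — a bookshelf. The first two shelf undersides are at z = 0 and z = 412; with shelf thickness 26, the clear gap is 412 − 0 − 26 = 386 mm.


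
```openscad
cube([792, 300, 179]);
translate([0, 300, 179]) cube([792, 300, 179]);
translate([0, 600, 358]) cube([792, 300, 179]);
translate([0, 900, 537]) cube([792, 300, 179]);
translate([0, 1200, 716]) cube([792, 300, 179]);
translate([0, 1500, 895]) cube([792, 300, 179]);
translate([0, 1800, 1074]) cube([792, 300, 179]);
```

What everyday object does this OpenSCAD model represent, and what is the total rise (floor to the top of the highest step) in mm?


A staircase. The total rise is 1253 mm.

7 identical blocks, each offset up and back from the previous — a staircase. Each step is 179 mm tall and there are 7 of them, so the total rise is 7 × 179 = 1253 mm.


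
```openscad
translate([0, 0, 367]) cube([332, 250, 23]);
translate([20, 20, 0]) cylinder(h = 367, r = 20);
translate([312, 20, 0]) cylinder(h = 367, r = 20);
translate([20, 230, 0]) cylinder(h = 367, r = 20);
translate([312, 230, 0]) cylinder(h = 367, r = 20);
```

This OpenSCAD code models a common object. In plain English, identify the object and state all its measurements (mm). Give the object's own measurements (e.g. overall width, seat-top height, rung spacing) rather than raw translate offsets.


A simple wooden stool: a rectangular seat 332 mm (x) by 250 mm (y), 23 mm thick, top face at z = 390 mm, on four round legs, each 40 mm in diameter. The legs rest on z = 0, each leg's axis is inset half a diameter from the nearest pair of seat edges (so the leg's bounding box is flush with the corner).


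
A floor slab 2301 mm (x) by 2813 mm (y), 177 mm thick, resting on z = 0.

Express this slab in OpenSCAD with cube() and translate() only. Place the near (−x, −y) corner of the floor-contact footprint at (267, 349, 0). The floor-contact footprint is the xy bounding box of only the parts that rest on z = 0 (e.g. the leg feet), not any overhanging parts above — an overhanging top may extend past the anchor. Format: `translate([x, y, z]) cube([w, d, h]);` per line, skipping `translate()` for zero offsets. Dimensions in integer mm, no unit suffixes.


translate([267, 349, 0]) cube([2301, 2813, 177]);


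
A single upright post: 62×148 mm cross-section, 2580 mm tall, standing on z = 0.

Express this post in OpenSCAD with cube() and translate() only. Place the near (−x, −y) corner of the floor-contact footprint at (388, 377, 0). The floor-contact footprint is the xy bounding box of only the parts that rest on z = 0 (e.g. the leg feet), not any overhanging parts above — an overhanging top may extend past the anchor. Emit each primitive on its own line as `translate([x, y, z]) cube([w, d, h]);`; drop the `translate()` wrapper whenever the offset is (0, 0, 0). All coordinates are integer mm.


translate([388, 377, 0]) cube([62, 148, 2580]);


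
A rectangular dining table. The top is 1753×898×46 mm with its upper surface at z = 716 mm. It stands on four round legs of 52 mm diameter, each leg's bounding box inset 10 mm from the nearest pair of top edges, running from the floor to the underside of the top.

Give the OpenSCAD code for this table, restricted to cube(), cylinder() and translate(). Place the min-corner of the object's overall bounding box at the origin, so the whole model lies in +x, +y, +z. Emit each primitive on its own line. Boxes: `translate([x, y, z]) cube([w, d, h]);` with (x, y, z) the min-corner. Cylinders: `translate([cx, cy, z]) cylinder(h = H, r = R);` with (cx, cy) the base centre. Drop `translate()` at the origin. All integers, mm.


// leg_h = 716 - 46 = 670
translate([0, 0, 670]) cube([1753, 898, 46]);
translate([36, 36, 0]) cylinder(h = 670, r = 26);
translate([1717, 36, 0]) cylinder(h = 670, r = 26);
translate([36, 862, 0]) cylinder(h = 670, r = 26);
translate([1717, 862, 0]) cylinder(h = 670, r = 26);


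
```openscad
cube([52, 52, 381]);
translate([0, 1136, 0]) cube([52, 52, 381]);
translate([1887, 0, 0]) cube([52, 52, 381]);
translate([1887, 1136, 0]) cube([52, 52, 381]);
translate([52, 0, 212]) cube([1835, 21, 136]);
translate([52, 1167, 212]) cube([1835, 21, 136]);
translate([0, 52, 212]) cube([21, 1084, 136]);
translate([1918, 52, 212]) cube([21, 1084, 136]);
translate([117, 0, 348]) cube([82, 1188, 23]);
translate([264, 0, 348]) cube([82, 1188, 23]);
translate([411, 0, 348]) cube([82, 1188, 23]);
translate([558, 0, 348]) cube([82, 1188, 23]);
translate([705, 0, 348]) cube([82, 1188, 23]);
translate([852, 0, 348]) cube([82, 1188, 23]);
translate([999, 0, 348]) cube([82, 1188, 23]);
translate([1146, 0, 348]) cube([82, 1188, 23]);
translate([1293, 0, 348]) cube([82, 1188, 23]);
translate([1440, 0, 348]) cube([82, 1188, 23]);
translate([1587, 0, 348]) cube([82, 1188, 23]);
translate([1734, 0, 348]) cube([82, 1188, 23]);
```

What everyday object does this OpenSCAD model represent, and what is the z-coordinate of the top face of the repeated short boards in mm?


A bed frame. The slat-top height is 371 mm.

Four posts, four rails, and a row of slats — a bed frame. Slats sit on the rails at z = 212 + 136 = 348; with slat thickness 23, the top is 371 mm.


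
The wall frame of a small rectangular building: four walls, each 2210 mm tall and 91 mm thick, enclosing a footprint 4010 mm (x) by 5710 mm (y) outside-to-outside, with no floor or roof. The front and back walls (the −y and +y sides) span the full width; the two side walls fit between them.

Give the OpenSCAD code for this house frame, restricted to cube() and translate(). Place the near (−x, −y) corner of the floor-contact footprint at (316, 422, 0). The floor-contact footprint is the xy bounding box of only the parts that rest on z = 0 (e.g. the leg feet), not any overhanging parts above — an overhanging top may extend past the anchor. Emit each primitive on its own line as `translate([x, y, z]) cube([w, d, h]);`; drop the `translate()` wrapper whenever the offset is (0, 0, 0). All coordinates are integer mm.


translate([316, 422, 0]) cube([4010, 91, 2210]);
translate([316, 6041, 0]) cube([4010, 91, 2210]);
translate([316, 513, 0]) cube([91, 5528, 2210]);
translate([4235, 513, 0]) cube([91, 5528, 2210]);
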